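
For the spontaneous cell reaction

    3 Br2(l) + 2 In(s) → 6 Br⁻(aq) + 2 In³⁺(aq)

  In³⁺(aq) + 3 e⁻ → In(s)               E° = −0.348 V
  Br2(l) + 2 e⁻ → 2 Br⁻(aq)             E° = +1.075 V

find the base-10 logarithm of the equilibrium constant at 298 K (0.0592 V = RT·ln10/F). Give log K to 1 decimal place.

log K = 144.2

The Br₂/Br⁻ couple is reduced (cathode); E°cell = +1.075 − (−0.348) = +1.423 V with n = 6.
At equilibrium E = 0, so log K = nE°cell / 0.0592 = (6)(+1.423) / 0.0592 = 144.2.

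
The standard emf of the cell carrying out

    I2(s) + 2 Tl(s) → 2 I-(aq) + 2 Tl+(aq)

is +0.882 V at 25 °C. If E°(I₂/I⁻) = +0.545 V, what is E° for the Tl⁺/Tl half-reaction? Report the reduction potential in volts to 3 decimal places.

−0.337 V

In the reaction as written the I₂/I⁻ couple is reduced (cathode) and Tl⁺/Tl is oxidized (anode), so E°cell = E°(I₂/I⁻) − E°(Tl⁺/Tl).
E°(Tl⁺/Tl) = E°(cathode) − E°cell = +0.545 − (+0.882) = −0.337 V.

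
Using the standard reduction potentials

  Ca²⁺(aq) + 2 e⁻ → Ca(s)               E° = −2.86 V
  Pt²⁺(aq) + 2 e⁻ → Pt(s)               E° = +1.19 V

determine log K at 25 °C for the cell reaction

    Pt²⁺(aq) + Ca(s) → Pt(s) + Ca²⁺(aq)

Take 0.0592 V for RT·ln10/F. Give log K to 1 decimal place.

The Pt²⁺/Pt couple is reduced (cathode); E°cell = +1.19 − (−2.86) = +4.05 V with n = 2.
At equilibrium E = 0, so log K = nE°cell / 0.0592 = (2)(+4.05) / 0.0592 = 136.8.

log K = 136.8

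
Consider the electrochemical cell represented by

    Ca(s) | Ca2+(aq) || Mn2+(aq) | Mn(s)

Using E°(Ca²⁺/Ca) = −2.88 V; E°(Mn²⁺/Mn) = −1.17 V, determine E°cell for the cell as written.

+1.71 V

By convention the left-hand electrode in cell notation is the anode (oxidation) and the right-hand electrode is the cathode (reduction).
E°cell = E°(right) − E°(left) = −1.17 − (−2.88) = +1.71 V.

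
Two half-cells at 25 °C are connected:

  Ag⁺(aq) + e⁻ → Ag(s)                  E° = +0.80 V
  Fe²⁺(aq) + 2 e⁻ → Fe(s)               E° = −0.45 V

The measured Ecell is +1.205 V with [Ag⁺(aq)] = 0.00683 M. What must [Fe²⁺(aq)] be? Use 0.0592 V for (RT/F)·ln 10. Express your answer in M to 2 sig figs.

0.0015 M

With Ag⁺/Ag at the cathode and Fe²⁺/Fe at the anode, E°cell = +0.80 − (−0.45) = +1.25 V (n = 2).
Since E = E° − (0.0592/n)·log Q, log Q = n(E° − E)/0.0592 = 1.520.
The balanced reaction is 2 Ag⁺(aq) + Fe(s) → 2 Ag(s) + Fe²⁺(aq), so Q = [Fe²⁺(aq)] / [Ag⁺(aq)]^2.
Solving for the unknown gives log [Fe²⁺(aq)] = −2.811, so [Fe²⁺(aq)] ≈ 0.0015 M.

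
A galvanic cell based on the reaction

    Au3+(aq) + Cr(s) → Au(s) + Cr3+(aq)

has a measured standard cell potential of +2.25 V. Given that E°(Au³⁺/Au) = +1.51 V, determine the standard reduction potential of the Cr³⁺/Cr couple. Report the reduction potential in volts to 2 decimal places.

−0.74 V

In the reaction as written the Au³⁺/Au couple is reduced (cathode) and Cr³⁺/Cr is oxidized (anode), so E°cell = E°(Au³⁺/Au) − E°(Cr³⁺/Cr).
E°(Cr³⁺/Cr) = E°(cathode) − E°cell = +1.51 − (+2.25) = −0.74 V.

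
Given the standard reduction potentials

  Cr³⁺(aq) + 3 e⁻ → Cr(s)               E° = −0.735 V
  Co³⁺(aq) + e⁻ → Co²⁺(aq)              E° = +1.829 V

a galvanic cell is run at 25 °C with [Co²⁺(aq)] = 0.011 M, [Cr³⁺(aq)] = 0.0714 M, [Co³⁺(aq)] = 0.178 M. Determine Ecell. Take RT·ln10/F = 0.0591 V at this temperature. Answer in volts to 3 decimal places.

+2.658 V

Since E°(Co³⁺/Co²⁺) > E°(Cr³⁺/Cr), Co³⁺/Co²⁺ serves as the cathode.
E°cell = E°cat − E°an = +1.829 − (−0.735) = +2.564 V; n = 3.
The balanced reaction is 3 Co³⁺(aq) + Cr(s) → 3 Co²⁺(aq) + Cr³⁺(aq), so Q = ([Co²⁺(aq)]^3·[Cr³⁺(aq)]) / [Co³⁺(aq)]^3 = 1.69×10^−5 and log Q = −4.773.
E = E° − (0.0591/n)·log Q = +2.564 − (0.0591/3)(−4.773) = +2.658 V.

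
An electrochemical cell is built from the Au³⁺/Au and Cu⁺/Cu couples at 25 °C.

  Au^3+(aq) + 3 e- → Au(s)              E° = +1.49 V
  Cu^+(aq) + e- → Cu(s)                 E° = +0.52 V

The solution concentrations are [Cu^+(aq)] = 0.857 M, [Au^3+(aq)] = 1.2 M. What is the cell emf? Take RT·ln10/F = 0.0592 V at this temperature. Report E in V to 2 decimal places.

Since E°(Au³⁺/Au) > E°(Cu⁺/Cu), Au³⁺/Au serves as the cathode.
E°cell = +1.49 − (+0.52) = +0.97 V, with n = 3 electrons transferred.
The balanced reaction is Au^3+(aq) + 3 Cu(s) → Au(s) + 3 Cu^+(aq), so Q = [Cu^+(aq)]^3 / [Au^3+(aq)] = 0.525 and log Q = −0.280.
Applying E = E° − (RT ln10/nF)·log Q gives +0.97 − (0.0592/3)(−0.280) = +0.98 V.

+0.98 V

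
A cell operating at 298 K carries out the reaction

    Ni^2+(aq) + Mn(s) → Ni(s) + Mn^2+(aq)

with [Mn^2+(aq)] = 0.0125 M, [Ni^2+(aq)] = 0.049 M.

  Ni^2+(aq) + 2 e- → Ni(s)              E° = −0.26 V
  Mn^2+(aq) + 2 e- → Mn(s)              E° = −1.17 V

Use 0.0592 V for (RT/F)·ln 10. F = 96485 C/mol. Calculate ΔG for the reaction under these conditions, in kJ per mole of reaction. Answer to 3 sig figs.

The standard cell potential is −0.26 − (−1.17) = +0.91 V, with n = 2 electrons in the balanced equation.
Here Q = [Mn^2+(aq)] / [Ni^2+(aq)] = 0.255 (log Q = −0.593), giving E = +0.91 − (0.0592/2)·(−0.593) = +0.9276 V.
Then ΔG = −nFE = −2 × 96485 × +0.9276 J/mol = −179 kJ/mol.

−179 kJ/mol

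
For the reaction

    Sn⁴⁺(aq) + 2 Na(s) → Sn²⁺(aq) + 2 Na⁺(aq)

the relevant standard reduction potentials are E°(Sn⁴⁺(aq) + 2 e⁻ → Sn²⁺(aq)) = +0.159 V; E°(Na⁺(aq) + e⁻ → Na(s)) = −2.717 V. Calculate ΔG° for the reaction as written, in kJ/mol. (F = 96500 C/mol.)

−555 kJ/mol

In the reaction as written Sn⁴⁺(aq) is reduced, so the Sn⁴⁺/Sn²⁺ couple is the cathode and Na⁺/Na is the anode.
E°cell = +0.159 − (−2.717) = +2.876 V; balancing electrons gives n = 2.
ΔG° = −nFE°cell = −(2)(96500)(+2.876) J/mol = −555 kJ/mol.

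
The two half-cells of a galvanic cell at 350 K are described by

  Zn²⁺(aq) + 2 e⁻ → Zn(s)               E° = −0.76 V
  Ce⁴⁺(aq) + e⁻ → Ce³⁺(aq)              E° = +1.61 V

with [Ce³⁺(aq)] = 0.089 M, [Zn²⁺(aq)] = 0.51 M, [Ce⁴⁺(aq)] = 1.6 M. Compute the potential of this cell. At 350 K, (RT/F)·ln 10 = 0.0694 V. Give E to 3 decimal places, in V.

Ce⁴⁺/Ce³⁺ is reduced (cathode, E° = +1.61 V) and Zn²⁺/Zn is oxidized (anode).
E°cell = E°cat − E°an = +1.61 − (−0.76) = +2.37 V; n = 2.
For the overall reaction 2 Ce⁴⁺(aq) + Zn(s) → 2 Ce³⁺(aq) + Zn²⁺(aq), Q = ([Ce³⁺(aq)]^2·[Zn²⁺(aq)]) / [Ce⁴⁺(aq)]^2 = 0.00158, giving log Q = −2.802.
E = E° − (0.0694/n)·log Q = +2.37 − (0.0694/2)(−2.802) = +2.467 V.

+2.467 V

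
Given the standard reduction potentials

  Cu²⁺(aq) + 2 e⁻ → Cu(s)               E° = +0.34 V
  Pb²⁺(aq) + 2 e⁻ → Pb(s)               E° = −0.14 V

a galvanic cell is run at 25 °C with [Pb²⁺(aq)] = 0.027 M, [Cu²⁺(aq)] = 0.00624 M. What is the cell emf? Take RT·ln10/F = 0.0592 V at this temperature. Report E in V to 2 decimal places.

+0.46 V

The Cu²⁺/Cu couple has the more positive E°, so it is the cathode; Pb²⁺/Pb is the anode.
E°cell = +0.34 − (−0.14) = +0.48 V, with n = 2 electrons transferred.
Balancing gives Cu²⁺(aq) + Pb(s) → Cu(s) + Pb²⁺(aq); hence Q = [Pb²⁺(aq)] / [Cu²⁺(aq)] = 4.33 (log Q = 0.636).
By the Nernst equation, E = +0.48 − (0.0592/2)·(0.636) = +0.46 V.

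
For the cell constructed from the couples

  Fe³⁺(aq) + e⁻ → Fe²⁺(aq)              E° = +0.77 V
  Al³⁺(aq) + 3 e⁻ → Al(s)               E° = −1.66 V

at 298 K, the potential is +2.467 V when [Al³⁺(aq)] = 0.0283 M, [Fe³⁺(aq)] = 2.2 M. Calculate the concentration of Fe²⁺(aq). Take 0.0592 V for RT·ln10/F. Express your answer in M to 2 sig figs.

The Fe³⁺/Fe²⁺ couple has the larger reduction potential, so it is the cathode: E°cell = +0.77 − (−1.66) = +2.43 V and n = 3.
Rearranging E = E° − (0.0592/n)·log Q gives log Q = 3(+2.43 − (+2.467))/0.0592 = −1.875.
The balanced reaction is 3 Fe³⁺(aq) + Al(s) → 3 Fe²⁺(aq) + Al³⁺(aq), so Q = ([Fe²⁺(aq)]^3·[Al³⁺(aq)]) / [Fe³⁺(aq)]^3.
Substituting the known concentrations and solving, log [Fe²⁺(aq)] = 0.233 and [Fe²⁺(aq)] = 1.7 M.

1.7 M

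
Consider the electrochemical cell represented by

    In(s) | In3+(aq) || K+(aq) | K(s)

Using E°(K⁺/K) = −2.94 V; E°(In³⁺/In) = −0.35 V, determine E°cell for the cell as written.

By convention the left-hand electrode in cell notation is the anode (oxidation) and the right-hand electrode is the cathode (reduction).
E°cell = E°(right) − E°(left) = −2.94 − (−0.35) = −2.59 V.
The negative sign shows that, as written, the cell would require an external voltage to drive the reaction.

−2.59 V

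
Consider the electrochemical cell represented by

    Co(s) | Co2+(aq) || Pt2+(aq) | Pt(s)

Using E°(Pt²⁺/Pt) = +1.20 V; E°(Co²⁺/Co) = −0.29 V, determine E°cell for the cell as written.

+1.49 V

By convention the left-hand electrode in cell notation is the anode (oxidation) and the right-hand electrode is the cathode (reduction).
E°cell = E°(right) − E°(left) = +1.20 − (−0.29) = +1.49 V.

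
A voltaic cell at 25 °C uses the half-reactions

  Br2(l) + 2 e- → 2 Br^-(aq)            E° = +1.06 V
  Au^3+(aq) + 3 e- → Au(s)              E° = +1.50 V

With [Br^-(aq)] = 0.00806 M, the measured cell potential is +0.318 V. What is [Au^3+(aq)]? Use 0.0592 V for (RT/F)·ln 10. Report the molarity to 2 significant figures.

1.3 M

With Au³⁺/Au at the cathode and Br₂/Br⁻ at the anode, E°cell = +1.50 − (+1.06) = +0.44 V (n = 6).
Rearranging E = E° − (0.0592/n)·log Q gives log Q = 6(+0.44 − (+0.318))/0.0592 = 12.365.
Balancing electrons gives 2 Au^3+(aq) + 6 Br^-(aq) → 2 Au(s) + 3 Br2(l); thus Q = 1 / ([Au^3+(aq)]^2·[Br^-(aq)]^6).
Solving for the unknown gives log [Au^3+(aq)] = 0.098, so [Au^3+(aq)] ≈ 1.3 M.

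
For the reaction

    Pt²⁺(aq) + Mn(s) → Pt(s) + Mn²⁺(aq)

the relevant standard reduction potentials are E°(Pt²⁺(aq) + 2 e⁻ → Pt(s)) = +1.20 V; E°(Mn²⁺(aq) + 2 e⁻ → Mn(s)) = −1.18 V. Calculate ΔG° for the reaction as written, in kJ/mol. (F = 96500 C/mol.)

−459 kJ/mol

In the reaction as written Pt²⁺(aq) is reduced, so the Pt²⁺/Pt couple is the cathode and Mn²⁺/Mn is the anode.
E°cell = +1.20 − (−1.18) = +2.38 V; balancing electrons gives n = 2.
ΔG° = −nFE°cell = −(2)(96500)(+2.38) J/mol = −459 kJ/mol.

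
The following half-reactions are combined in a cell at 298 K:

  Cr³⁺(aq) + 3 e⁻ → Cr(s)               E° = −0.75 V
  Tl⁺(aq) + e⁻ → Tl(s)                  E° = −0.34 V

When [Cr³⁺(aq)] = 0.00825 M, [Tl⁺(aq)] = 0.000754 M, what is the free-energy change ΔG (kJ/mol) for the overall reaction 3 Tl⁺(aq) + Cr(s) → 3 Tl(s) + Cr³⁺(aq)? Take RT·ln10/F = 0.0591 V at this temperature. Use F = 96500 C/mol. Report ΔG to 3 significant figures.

E°cell = −0.34 − (−0.75) = +0.41 V; the balanced reaction transfers n = 3 electrons.
The reaction quotient is [Cr³⁺(aq)] / [Tl⁺(aq)]^3 = 1.92×10^7; by Nernst, E = +0.41 − (0.0591/3)(7.284) = +0.2665 V.
ΔG = −nFE = −(3)(96500)(+0.2665) J/mol = −77.2 kJ/mol.

−77.2 kJ/mol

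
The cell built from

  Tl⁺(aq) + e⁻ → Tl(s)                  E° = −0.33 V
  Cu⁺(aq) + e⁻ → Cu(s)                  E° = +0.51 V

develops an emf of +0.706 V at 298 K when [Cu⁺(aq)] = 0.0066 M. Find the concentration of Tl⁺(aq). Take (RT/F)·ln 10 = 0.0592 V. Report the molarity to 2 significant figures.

1.2 M

With Cu⁺/Cu at the cathode and Tl⁺/Tl at the anode, E°cell = +0.51 − (−0.33) = +0.84 V (n = 1).
Since E = E° − (0.0592/n)·log Q, log Q = n(E° − E)/0.0592 = 2.264.
Balancing electrons gives Cu⁺(aq) + Tl(s) → Cu(s) + Tl⁺(aq); thus Q = [Tl⁺(aq)] / [Cu⁺(aq)].
Substituting the known concentrations and solving, log [Tl⁺(aq)] = 0.084 and [Tl⁺(aq)] = 1.2 M.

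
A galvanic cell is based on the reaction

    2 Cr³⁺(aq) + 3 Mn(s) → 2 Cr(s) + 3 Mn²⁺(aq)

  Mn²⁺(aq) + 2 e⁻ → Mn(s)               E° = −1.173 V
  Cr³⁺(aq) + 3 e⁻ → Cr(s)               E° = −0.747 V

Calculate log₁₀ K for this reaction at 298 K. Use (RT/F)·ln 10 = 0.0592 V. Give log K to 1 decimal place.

The Cr³⁺/Cr couple is reduced (cathode); E°cell = −0.747 − (−1.173) = +0.426 V with n = 6.
At equilibrium E = 0, so log K = nE°cell / 0.0592 = (6)(+0.426) / 0.0592 = 43.2.

log K = 43.2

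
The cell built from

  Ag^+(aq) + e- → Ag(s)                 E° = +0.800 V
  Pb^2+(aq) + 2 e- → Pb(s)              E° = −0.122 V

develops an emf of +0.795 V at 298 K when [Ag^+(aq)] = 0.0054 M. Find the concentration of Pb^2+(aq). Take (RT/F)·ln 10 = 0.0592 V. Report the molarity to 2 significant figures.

Ag⁺/Ag is the cathode (higher E°); E°cell = +0.800 − (−0.122) = +0.922 V with n = 2.
Since E = E° − (0.0592/n)·log Q, log Q = n(E° − E)/0.0592 = 4.291.
For 2 Ag^+(aq) + Pb(s) → 2 Ag(s) + Pb^2+(aq), the reaction quotient is Q = [Pb^2+(aq)] / [Ag^+(aq)]^2.
Substituting the known concentrations and solving, log [Pb^2+(aq)] = −0.244 and [Pb^2+(aq)] = 0.57 M.

0.57 M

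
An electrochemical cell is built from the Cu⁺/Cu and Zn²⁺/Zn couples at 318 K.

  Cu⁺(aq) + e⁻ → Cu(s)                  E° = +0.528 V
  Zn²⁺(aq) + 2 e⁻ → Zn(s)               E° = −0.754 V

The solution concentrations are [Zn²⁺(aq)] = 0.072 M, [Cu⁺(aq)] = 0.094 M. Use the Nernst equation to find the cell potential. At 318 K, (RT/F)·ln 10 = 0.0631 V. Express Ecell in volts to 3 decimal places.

Cu⁺/Cu is reduced (cathode, E° = +0.528 V) and Zn²⁺/Zn is oxidized (anode).
The standard potential is +0.528 − (−0.754) = +1.282 V and the balanced reaction transfers n = 2 electrons.
The balanced reaction is 2 Cu⁺(aq) + Zn(s) → 2 Cu(s) + Zn²⁺(aq), so Q = [Zn²⁺(aq)] / [Cu⁺(aq)]^2 = 8.15 and log Q = 0.911.
By the Nernst equation, E = +1.282 − (0.0631/2)·(0.911) = +1.253 V.

+1.253 V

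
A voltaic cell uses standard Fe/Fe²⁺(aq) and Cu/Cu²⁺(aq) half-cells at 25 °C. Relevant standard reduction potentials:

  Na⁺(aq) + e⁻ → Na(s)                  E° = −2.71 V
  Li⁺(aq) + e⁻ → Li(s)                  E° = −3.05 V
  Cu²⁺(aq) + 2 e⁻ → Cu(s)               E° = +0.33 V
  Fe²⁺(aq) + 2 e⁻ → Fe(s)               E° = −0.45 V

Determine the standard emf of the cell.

Of the two couples in this cell, the one with the more positive reduction potential is reduced at the cathode: here that is Cu²⁺/Cu (+0.33 V); Fe²⁺/Fe (−0.45 V) is the anode.
E°cell = E°(cathode) − E°(anode) = +0.33 − (−0.45) = +0.78 V.

+0.78 V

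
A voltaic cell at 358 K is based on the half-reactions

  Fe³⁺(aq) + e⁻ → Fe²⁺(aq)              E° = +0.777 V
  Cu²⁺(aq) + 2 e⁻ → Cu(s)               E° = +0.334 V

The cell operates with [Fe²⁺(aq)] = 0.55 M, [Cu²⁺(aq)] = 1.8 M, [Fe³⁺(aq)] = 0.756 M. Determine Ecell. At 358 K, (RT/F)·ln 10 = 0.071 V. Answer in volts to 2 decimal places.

+0.44 V

Fe³⁺/Fe²⁺ is reduced (cathode, E° = +0.777 V) and Cu²⁺/Cu is oxidized (anode).
E°cell = +0.777 − (+0.334) = +0.443 V, with n = 2 electrons transferred.
Balancing gives 2 Fe³⁺(aq) + Cu(s) → 2 Fe²⁺(aq) + Cu²⁺(aq); hence Q = ([Fe²⁺(aq)]^2·[Cu²⁺(aq)]) / [Fe³⁺(aq)]^2 = 0.953 (log Q = −0.021).
Applying E = E° − (RT ln10/nF)·log Q gives +0.443 − (0.071/2)(−0.021) = +0.44 V.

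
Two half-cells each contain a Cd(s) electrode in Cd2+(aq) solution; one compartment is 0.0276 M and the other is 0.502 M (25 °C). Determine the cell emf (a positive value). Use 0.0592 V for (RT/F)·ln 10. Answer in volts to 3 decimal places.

For a concentration cell E°cell = 0, since both electrodes use the same couple.
The compartment with the higher Cd2+(aq) concentration (0.502 M) acts as the cathode; ions are reduced there and produced at the dilute (0.0276 M) anode.
With n = 2, Ecell = −(0.0592/2)·log([dilute]/[conc]) = −(0.0592/2)·log(0.0276/0.502) = +0.037 V.

0.037 V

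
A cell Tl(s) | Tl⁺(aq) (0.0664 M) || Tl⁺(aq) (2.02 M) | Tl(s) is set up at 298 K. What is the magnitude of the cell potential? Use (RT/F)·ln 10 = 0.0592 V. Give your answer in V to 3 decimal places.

For a concentration cell E°cell = 0, since both electrodes use the same couple.
The compartment with the higher Tl⁺(aq) concentration (2.02 M) acts as the cathode; ions are reduced there and produced at the dilute (0.0664 M) anode.
With n = 1, Ecell = −(0.0592/1)·log([dilute]/[conc]) = −(0.0592/1)·log(0.0664/2.02) = +0.088 V.

0.088 V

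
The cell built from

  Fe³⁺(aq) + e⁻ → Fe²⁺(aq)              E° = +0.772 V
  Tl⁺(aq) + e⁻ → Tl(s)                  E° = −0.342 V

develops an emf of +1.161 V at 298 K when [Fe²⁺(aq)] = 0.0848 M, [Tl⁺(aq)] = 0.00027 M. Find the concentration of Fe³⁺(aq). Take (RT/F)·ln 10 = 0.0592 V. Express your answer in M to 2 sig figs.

0.00014 M

Fe³⁺/Fe²⁺ is the cathode (higher E°); E°cell = +0.772 − (−0.342) = +1.114 V with n = 1.
Rearranging E = E° − (0.0592/n)·log Q gives log Q = 1(+1.114 − (+1.161))/0.0592 = −0.794.
For Fe³⁺(aq) + Tl(s) → Fe²⁺(aq) + Tl⁺(aq), the reaction quotient is Q = ([Fe²⁺(aq)]·[Tl⁺(aq)]) / [Fe³⁺(aq)].
Isolating [Fe³⁺(aq)] in Q = 10^{−0.794} yields log [Fe³⁺(aq)] = −3.846, i.e. 0.00014 M.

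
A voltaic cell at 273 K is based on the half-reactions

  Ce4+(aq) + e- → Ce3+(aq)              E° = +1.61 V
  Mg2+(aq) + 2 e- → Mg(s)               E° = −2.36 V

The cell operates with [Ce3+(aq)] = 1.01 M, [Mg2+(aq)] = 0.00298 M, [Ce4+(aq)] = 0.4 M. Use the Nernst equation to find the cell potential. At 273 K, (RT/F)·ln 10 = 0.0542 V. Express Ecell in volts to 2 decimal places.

+4.02 V

Since E°(Ce⁴⁺/Ce³⁺) > E°(Mg²⁺/Mg), Ce⁴⁺/Ce³⁺ serves as the cathode.
E°cell = E°cat − E°an = +1.61 − (−2.36) = +3.97 V; n = 2.
The balanced reaction is 2 Ce4+(aq) + Mg(s) → 2 Ce3+(aq) + Mg2+(aq), so Q = ([Ce3+(aq)]^2·[Mg2+(aq)]) / [Ce4+(aq)]^2 = 0.019 and log Q = −1.721.
E = E° − (0.0542/n)·log Q = +3.97 − (0.0542/2)(−1.721) = +4.02 V.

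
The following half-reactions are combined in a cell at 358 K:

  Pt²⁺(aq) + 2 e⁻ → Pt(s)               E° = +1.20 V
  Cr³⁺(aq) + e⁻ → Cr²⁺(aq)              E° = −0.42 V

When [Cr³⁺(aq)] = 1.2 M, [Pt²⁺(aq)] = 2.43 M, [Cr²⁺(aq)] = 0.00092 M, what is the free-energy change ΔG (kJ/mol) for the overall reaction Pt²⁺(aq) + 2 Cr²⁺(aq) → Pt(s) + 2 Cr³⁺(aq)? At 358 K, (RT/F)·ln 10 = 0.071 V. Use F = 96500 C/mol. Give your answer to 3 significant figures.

−273 kJ/mol

E°cell = +1.20 − (−0.42) = +1.62 V; the balanced reaction transfers n = 2 electrons.
Q = [Cr³⁺(aq)]^2 / ([Pt²⁺(aq)]·[Cr²⁺(aq)]^2) = 7×10^5, so log Q = 5.845 and E = +1.62 − (0.071/2)(5.845) = +1.4125 V.
Then ΔG = −nFE = −2 × 96500 × +1.4125 J/mol = −273 kJ/mol.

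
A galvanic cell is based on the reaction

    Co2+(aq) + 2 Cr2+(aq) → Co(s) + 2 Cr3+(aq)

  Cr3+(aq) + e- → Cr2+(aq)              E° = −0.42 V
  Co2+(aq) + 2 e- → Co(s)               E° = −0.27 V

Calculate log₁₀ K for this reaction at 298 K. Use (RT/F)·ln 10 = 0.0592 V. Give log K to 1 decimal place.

log K = 5.1

The Co²⁺/Co couple is reduced (cathode); E°cell = −0.27 − (−0.42) = +0.15 V with n = 2.
At equilibrium E = 0, so log K = nE°cell / 0.0592 = (2)(+0.15) / 0.0592 = 5.1.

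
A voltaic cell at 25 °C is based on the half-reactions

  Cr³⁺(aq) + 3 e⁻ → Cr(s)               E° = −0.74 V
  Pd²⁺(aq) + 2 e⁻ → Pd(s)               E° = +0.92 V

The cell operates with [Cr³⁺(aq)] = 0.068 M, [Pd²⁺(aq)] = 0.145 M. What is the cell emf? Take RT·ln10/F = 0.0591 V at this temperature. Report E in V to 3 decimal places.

Pd²⁺/Pd is reduced (cathode, E° = +0.92 V) and Cr³⁺/Cr is oxidized (anode).
E°cell = E°cat − E°an = +0.92 − (−0.74) = +1.66 V; n = 6.
For the overall reaction 3 Pd²⁺(aq) + 2 Cr(s) → 3 Pd(s) + 2 Cr³⁺(aq), Q = [Cr³⁺(aq)]^2 / [Pd²⁺(aq)]^3 = 1.52, giving log Q = 0.181.
Applying E = E° − (RT ln10/nF)·log Q gives +1.66 − (0.0591/6)(0.181) = +1.658 V.

+1.658 V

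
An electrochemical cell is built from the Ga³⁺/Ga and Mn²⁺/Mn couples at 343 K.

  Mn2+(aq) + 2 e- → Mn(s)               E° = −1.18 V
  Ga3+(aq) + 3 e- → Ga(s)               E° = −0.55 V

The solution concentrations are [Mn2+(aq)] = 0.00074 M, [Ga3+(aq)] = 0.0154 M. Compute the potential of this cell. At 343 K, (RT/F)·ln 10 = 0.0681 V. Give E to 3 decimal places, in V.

+0.695 V

Ga³⁺/Ga is reduced (cathode, E° = −0.55 V) and Mn²⁺/Mn is oxidized (anode).
E°cell = E°cat − E°an = −0.55 − (−1.18) = +0.63 V; n = 6.
Balancing gives 2 Ga3+(aq) + 3 Mn(s) → 2 Ga(s) + 3 Mn2+(aq); hence Q = [Mn2+(aq)]^3 / [Ga3+(aq)]^2 = 1.71×10^−6 (log Q = −5.767).
E = E° − (0.0681/n)·log Q = +0.63 − (0.0681/6)(−5.767) = +0.695 V.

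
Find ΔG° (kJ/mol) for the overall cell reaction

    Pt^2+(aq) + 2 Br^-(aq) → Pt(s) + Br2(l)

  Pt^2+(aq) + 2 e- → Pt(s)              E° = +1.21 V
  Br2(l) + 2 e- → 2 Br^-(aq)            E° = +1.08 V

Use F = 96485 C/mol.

In the reaction as written Pt^2+(aq) is reduced, so the Pt²⁺/Pt couple is the cathode and Br₂/Br⁻ is the anode.
E°cell = +1.21 − (+1.08) = +0.13 V; balancing electrons gives n = 2.
ΔG° = −nFE°cell = −(2)(96485)(+0.13) J/mol = −25.1 kJ/mol.

−25.1 kJ/mol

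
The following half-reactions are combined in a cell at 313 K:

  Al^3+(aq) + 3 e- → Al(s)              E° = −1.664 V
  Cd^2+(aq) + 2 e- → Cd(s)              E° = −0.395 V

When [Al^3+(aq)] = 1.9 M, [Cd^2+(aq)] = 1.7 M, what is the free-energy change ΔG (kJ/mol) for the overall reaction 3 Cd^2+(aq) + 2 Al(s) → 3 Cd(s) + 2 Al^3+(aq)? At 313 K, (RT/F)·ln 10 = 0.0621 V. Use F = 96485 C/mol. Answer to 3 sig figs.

−735 kJ/mol

E°cell = −0.395 − (−1.664) = +1.269 V; the balanced reaction transfers n = 6 electrons.
The reaction quotient is [Al^3+(aq)]^2 / [Cd^2+(aq)]^3 = 0.735; by Nernst, E = +1.269 − (0.0621/6)(−0.134) = +1.2704 V.
ΔG = −nFE = −(6)(96485)(+1.2704) J/mol = −735 kJ/mol.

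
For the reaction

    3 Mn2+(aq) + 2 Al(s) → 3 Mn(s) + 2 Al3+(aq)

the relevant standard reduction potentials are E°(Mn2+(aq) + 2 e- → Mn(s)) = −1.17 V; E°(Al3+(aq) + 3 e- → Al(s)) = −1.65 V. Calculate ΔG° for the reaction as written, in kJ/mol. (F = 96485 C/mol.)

−278 kJ/mol

In the reaction as written Mn2+(aq) is reduced, so the Mn²⁺/Mn couple is the cathode and Al³⁺/Al is the anode.
E°cell = −1.17 − (−1.65) = +0.48 V; balancing electrons gives n = 6.
ΔG° = −nFE°cell = −(6)(96485)(+0.48) J/mol = −278 kJ/mol.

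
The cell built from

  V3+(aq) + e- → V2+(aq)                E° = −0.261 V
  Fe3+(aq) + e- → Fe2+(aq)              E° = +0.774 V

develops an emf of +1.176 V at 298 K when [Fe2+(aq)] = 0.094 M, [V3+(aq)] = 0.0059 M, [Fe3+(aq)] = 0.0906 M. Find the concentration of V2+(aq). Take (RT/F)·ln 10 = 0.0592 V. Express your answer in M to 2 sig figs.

Fe³⁺/Fe²⁺ is the cathode (higher E°); E°cell = +0.774 − (−0.261) = +1.035 V with n = 1.
Rearranging E = E° − (0.0592/n)·log Q gives log Q = 1(+1.035 − (+1.176))/0.0592 = −2.382.
For Fe3+(aq) + V2+(aq) → Fe2+(aq) + V3+(aq), the reaction quotient is Q = ([Fe2+(aq)]·[V3+(aq)]) / ([Fe3+(aq)]·[V2+(aq)]).
Solving for the unknown gives log [V2+(aq)] = 0.169, so [V2+(aq)] ≈ 1.5 M.

1.5 M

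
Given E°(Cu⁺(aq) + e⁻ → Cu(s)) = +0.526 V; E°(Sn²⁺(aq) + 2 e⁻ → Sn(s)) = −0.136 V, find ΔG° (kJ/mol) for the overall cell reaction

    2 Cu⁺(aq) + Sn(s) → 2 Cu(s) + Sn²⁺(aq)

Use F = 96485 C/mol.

In the reaction as written Cu⁺(aq) is reduced, so the Cu⁺/Cu couple is the cathode and Sn²⁺/Sn is the anode.
E°cell = +0.526 − (−0.136) = +0.662 V; balancing electrons gives n = 2.
ΔG° = −nFE°cell = −(2)(96485)(+0.662) J/mol = −128 kJ/mol.

−128 kJ/mol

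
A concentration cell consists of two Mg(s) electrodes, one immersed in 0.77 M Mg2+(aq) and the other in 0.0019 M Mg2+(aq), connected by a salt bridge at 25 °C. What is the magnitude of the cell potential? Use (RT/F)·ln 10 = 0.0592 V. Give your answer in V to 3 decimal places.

For a concentration cell E°cell = 0, since both electrodes use the same couple.
The compartment with the higher Mg2+(aq) concentration (0.77 M) acts as the cathode; ions are reduced there and produced at the dilute (0.0019 M) anode.
With n = 2, Ecell = −(0.0592/2)·log([dilute]/[conc]) = −(0.0592/2)·log(0.0019/0.77) = +0.077 V.

0.077 V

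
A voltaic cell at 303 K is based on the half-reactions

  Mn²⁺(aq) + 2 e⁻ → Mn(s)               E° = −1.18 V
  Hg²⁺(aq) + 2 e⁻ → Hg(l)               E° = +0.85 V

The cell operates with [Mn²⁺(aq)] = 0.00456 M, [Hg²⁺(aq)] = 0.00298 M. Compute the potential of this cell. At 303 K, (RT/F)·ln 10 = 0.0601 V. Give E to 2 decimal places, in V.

+2.02 V

Since E°(Hg²⁺/Hg) > E°(Mn²⁺/Mn), Hg²⁺/Hg serves as the cathode.
E°cell = +0.85 − (−1.18) = +2.03 V, with n = 2 electrons transferred.
The balanced reaction is Hg²⁺(aq) + Mn(s) → Hg(l) + Mn²⁺(aq), so Q = [Mn²⁺(aq)] / [Hg²⁺(aq)] = 1.53 and log Q = 0.185.
Applying E = E° − (RT ln10/nF)·log Q gives +2.03 − (0.0601/2)(0.185) = +2.02 V.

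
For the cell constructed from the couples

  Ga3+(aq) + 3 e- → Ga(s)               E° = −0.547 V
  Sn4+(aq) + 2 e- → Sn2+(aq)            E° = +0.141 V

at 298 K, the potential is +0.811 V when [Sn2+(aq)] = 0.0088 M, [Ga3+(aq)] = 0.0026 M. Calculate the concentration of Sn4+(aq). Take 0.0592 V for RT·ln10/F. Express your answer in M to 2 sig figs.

With Sn⁴⁺/Sn²⁺ at the cathode and Ga³⁺/Ga at the anode, E°cell = +0.141 − (−0.547) = +0.688 V (n = 6).
Since E = E° − (0.0592/n)·log Q, log Q = n(E° − E)/0.0592 = −12.466.
For 3 Sn4+(aq) + 2 Ga(s) → 3 Sn2+(aq) + 2 Ga3+(aq), the reaction quotient is Q = ([Sn2+(aq)]^3·[Ga3+(aq)]^2) / [Sn4+(aq)]^3.
Isolating [Sn4+(aq)] in Q = 10^{−12.466} yields log [Sn4+(aq)] = 0.376, i.e. 2.4 M.

2.4 M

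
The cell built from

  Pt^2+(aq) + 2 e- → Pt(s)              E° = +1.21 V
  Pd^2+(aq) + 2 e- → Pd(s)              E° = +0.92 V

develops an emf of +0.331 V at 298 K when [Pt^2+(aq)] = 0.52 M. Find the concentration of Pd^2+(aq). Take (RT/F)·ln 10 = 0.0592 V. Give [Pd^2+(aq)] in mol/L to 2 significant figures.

The Pt²⁺/Pt couple has the larger reduction potential, so it is the cathode: E°cell = +1.21 − (+0.92) = +0.29 V and n = 2.
Rearranging E = E° − (0.0592/n)·log Q gives log Q = 2(+0.29 − (+0.331))/0.0592 = −1.385.
For Pt^2+(aq) + Pd(s) → Pt(s) + Pd^2+(aq), the reaction quotient is Q = [Pd^2+(aq)] / [Pt^2+(aq)].
Substituting the known concentrations and solving, log [Pd^2+(aq)] = −1.669 and [Pd^2+(aq)] = 0.021 M.

0.021 M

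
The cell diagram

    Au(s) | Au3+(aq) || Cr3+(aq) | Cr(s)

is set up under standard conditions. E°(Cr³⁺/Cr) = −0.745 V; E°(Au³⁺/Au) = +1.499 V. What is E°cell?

By convention the left-hand electrode in cell notation is the anode (oxidation) and the right-hand electrode is the cathode (reduction).
E°cell = E°(right) − E°(left) = −0.745 − (+1.499) = −2.244 V.
The negative sign shows that, as written, the cell would require an external voltage to drive the reaction.

−2.244 V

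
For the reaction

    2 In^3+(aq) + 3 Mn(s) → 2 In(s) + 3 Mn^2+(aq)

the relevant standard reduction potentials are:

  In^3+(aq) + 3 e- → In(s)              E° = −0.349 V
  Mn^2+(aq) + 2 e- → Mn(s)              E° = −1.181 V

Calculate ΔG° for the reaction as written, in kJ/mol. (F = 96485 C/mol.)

−482 kJ/mol

In the reaction as written In^3+(aq) is reduced, so the In³⁺/In couple is the cathode and Mn²⁺/Mn is the anode.
E°cell = −0.349 − (−1.181) = +0.832 V; balancing electrons gives n = 6.
ΔG° = −nFE°cell = −(6)(96485)(+0.832) J/mol = −482 kJ/mol.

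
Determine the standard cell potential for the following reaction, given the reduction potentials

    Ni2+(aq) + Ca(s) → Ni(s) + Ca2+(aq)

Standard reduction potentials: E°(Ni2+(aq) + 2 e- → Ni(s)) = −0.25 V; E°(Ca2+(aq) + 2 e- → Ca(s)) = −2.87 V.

+2.62 V

Ni2+(aq) gains electrons, so the Ni²⁺/Ni couple is the cathode; the Ca²⁺/Ca couple is the anode.
E°cell = E°(cathode) − E°(anode) = −0.25 − (−2.87) = +2.62 V.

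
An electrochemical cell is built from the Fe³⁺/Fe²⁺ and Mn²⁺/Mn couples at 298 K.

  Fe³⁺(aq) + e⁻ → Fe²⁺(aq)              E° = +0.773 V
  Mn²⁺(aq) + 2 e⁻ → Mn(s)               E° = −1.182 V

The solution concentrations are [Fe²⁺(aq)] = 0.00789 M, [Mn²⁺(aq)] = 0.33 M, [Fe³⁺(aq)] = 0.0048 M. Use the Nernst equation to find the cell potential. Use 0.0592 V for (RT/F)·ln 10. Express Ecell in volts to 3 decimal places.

Since E°(Fe³⁺/Fe²⁺) > E°(Mn²⁺/Mn), Fe³⁺/Fe²⁺ serves as the cathode.
E°cell = E°cat − E°an = +0.773 − (−1.182) = +1.955 V; n = 2.
For the overall reaction 2 Fe³⁺(aq) + Mn(s) → 2 Fe²⁺(aq) + Mn²⁺(aq), Q = ([Fe²⁺(aq)]^2·[Mn²⁺(aq)]) / [Fe³⁺(aq)]^2 = 0.892, giving log Q = −0.050.
By the Nernst equation, E = +1.955 − (0.0592/2)·(−0.050) = +1.956 V.

+1.956 V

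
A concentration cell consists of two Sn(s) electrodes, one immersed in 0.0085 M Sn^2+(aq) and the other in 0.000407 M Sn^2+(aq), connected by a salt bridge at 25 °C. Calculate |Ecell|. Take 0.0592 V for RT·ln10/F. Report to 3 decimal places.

0.039 V

For a concentration cell E°cell = 0, since both electrodes use the same couple.
The compartment with the higher Sn^2+(aq) concentration (0.0085 M) acts as the cathode; ions are reduced there and produced at the dilute (0.000407 M) anode.
With n = 2, Ecell = −(0.0592/2)·log([dilute]/[conc]) = −(0.0592/2)·log(0.000407/0.0085) = +0.039 V.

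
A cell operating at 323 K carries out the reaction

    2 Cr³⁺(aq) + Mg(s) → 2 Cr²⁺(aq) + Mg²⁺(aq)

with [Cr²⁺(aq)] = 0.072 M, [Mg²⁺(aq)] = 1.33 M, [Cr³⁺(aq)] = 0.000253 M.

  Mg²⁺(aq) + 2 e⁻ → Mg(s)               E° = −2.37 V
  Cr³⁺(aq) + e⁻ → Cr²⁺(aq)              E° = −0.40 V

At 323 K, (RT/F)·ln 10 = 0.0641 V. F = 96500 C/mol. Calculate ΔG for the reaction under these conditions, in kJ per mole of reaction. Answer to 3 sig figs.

The standard cell potential is −0.40 − (−2.37) = +1.97 V, with n = 2 electrons in the balanced equation.
The reaction quotient is ([Cr²⁺(aq)]^2·[Mg²⁺(aq)]) / [Cr³⁺(aq)]^2 = 1.08×10^5; by Nernst, E = +1.97 − (0.0641/2)(5.032) = +1.8087 V.
Then ΔG = −nFE = −2 × 96500 × +1.8087 J/mol = −349 kJ/mol.

−349 kJ/mol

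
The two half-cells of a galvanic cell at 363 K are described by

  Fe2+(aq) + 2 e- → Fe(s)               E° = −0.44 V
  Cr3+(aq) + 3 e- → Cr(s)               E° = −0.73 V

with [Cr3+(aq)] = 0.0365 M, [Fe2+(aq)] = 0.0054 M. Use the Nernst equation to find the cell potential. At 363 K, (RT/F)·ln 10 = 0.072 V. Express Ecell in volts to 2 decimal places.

Fe²⁺/Fe is reduced (cathode, E° = −0.44 V) and Cr³⁺/Cr is oxidized (anode).
E°cell = −0.44 − (−0.73) = +0.29 V, with n = 6 electrons transferred.
Balancing gives 3 Fe2+(aq) + 2 Cr(s) → 3 Fe(s) + 2 Cr3+(aq); hence Q = [Cr3+(aq)]^2 / [Fe2+(aq)]^3 = 8.46×10^3 (log Q = 3.927).
By the Nernst equation, E = +0.29 − (0.072/6)·(3.927) = +0.24 V.

+0.24 V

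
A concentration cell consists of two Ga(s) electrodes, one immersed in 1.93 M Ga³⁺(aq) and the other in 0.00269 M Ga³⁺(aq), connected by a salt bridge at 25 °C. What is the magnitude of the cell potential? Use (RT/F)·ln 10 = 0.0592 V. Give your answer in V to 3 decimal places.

0.056 V

For a concentration cell E°cell = 0, since both electrodes use the same couple.
The compartment with the higher Ga³⁺(aq) concentration (1.93 M) acts as the cathode; ions are reduced there and produced at the dilute (0.00269 M) anode.
With n = 3, Ecell = −(0.0592/3)·log([dilute]/[conc]) = −(0.0592/3)·log(0.00269/1.93) = +0.056 V.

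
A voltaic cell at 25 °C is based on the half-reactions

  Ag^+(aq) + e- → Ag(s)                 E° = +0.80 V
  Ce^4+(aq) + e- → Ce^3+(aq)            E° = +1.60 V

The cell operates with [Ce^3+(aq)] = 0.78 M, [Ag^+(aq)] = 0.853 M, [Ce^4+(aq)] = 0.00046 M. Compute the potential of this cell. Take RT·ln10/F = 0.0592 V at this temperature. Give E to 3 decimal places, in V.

Since E°(Ce⁴⁺/Ce³⁺) > E°(Ag⁺/Ag), Ce⁴⁺/Ce³⁺ serves as the cathode.
The standard potential is +1.60 − (+0.80) = +0.80 V and the balanced reaction transfers n = 1 electron.
For the overall reaction Ce^4+(aq) + Ag(s) → Ce^3+(aq) + Ag^+(aq), Q = ([Ce^3+(aq)]·[Ag^+(aq)]) / [Ce^4+(aq)] = 1.45×10^3, giving log Q = 3.160.
E = E° − (0.0592/n)·log Q = +0.80 − (0.0592/1)(3.160) = +0.613 V.

+0.613 V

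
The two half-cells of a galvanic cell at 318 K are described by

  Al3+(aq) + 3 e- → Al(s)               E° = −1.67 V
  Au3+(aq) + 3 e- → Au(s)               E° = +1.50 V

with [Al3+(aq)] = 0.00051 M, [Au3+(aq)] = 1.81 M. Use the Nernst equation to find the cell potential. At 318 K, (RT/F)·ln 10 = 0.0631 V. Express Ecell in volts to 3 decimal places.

Au³⁺/Au is reduced (cathode, E° = +1.50 V) and Al³⁺/Al is oxidized (anode).
The standard potential is +1.50 − (−1.67) = +3.17 V and the balanced reaction transfers n = 3 electrons.
The balanced reaction is Au3+(aq) + Al(s) → Au(s) + Al3+(aq), so Q = [Al3+(aq)] / [Au3+(aq)] = 0.000282 and log Q = −3.550.
Applying E = E° − (RT ln10/nF)·log Q gives +3.17 − (0.0631/3)(−3.550) = +3.245 V.

+3.245 V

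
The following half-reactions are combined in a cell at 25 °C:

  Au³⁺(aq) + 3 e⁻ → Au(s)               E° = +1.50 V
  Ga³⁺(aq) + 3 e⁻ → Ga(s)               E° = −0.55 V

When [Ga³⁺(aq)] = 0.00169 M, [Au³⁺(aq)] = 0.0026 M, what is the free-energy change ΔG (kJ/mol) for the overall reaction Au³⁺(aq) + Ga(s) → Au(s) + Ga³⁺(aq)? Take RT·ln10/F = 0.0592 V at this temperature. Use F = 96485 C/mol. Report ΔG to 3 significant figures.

−594 kJ/mol

E°cell = +1.50 − (−0.55) = +2.05 V; the balanced reaction transfers n = 3 electrons.
Here Q = [Ga³⁺(aq)] / [Au³⁺(aq)] = 0.65 (log Q = −0.187), giving E = +2.05 − (0.0592/3)·(−0.187) = +2.0537 V.
Finally ΔG = −nFE = −(3)(96485 C/mol)(+2.0537 V) = −594 kJ/mol.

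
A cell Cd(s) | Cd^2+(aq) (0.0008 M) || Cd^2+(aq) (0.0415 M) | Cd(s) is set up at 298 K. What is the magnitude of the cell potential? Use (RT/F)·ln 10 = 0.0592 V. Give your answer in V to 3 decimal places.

0.051 V

For a concentration cell E°cell = 0, since both electrodes use the same couple.
The compartment with the higher Cd^2+(aq) concentration (0.0415 M) acts as the cathode; ions are reduced there and produced at the dilute (0.0008 M) anode.
With n = 2, Ecell = −(0.0592/2)·log([dilute]/[conc]) = −(0.0592/2)·log(0.0008/0.0415) = +0.051 V.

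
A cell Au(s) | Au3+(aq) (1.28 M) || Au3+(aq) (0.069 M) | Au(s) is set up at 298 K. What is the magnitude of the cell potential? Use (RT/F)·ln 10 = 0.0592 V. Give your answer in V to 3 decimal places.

For a concentration cell E°cell = 0, since both electrodes use the same couple.
The compartment with the higher Au3+(aq) concentration (1.28 M) acts as the cathode; ions are reduced there and produced at the dilute (0.069 M) anode.
With n = 3, Ecell = −(0.0592/3)·log([dilute]/[conc]) = −(0.0592/3)·log(0.069/1.28) = +0.025 V.

0.025 V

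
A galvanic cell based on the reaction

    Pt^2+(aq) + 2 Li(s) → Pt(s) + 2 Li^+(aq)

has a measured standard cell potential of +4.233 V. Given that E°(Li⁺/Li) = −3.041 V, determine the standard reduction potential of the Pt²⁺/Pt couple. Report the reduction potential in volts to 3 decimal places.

In the reaction as written the Pt²⁺/Pt couple is reduced (cathode) and Li⁺/Li is oxidized (anode), so E°cell = E°(Pt²⁺/Pt) − E°(Li⁺/Li).
E°(Pt²⁺/Pt) = E°cell + E°(anode) = +4.233 + (−3.041) = +1.192 V.

+1.192 V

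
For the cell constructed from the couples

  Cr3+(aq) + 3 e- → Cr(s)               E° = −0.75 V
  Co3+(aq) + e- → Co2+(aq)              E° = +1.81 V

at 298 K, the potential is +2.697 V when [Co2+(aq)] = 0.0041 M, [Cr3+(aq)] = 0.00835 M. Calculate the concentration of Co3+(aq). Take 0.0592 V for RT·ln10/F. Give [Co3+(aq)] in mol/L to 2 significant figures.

The Co³⁺/Co²⁺ couple has the larger reduction potential, so it is the cathode: E°cell = +1.81 − (−0.75) = +2.56 V and n = 3.
Rearranging E = E° − (0.0592/n)·log Q gives log Q = 3(+2.56 − (+2.697))/0.0592 = −6.943.
For 3 Co3+(aq) + Cr(s) → 3 Co2+(aq) + Cr3+(aq), the reaction quotient is Q = ([Co2+(aq)]^3·[Cr3+(aq)]) / [Co3+(aq)]^3.
Substituting the known concentrations and solving, log [Co3+(aq)] = −0.766 and [Co3+(aq)] = 0.17 M.

0.17 M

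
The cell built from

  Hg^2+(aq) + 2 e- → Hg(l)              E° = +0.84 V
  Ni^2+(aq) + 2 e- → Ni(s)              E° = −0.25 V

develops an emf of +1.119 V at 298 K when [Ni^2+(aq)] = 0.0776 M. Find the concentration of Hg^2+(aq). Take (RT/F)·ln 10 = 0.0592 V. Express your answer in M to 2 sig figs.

With Hg²⁺/Hg at the cathode and Ni²⁺/Ni at the anode, E°cell = +0.84 − (−0.25) = +1.09 V (n = 2).
Since E = E° − (0.0592/n)·log Q, log Q = n(E° − E)/0.0592 = −0.980.
The balanced reaction is Hg^2+(aq) + Ni(s) → Hg(l) + Ni^2+(aq), so Q = [Ni^2+(aq)] / [Hg^2+(aq)].
Substituting the known concentrations and solving, log [Hg^2+(aq)] = −0.130 and [Hg^2+(aq)] = 0.74 M.

0.74 M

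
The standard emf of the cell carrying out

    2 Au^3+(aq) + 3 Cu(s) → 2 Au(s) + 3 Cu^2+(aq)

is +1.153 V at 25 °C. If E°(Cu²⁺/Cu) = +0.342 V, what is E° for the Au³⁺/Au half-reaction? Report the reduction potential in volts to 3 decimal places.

In the reaction as written the Au³⁺/Au couple is reduced (cathode) and Cu²⁺/Cu is oxidized (anode), so E°cell = E°(Au³⁺/Au) − E°(Cu²⁺/Cu).
E°(Au³⁺/Au) = E°cell + E°(anode) = +1.153 + (+0.342) = +1.495 V.

+1.495 V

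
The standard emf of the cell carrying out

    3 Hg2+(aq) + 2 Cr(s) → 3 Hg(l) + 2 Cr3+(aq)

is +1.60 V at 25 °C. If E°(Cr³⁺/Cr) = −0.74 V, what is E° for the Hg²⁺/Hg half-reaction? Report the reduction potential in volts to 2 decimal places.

In the reaction as written the Hg²⁺/Hg couple is reduced (cathode) and Cr³⁺/Cr is oxidized (anode), so E°cell = E°(Hg²⁺/Hg) − E°(Cr³⁺/Cr).
E°(Hg²⁺/Hg) = E°cell + E°(anode) = +1.60 + (−0.74) = +0.86 V.

+0.86 V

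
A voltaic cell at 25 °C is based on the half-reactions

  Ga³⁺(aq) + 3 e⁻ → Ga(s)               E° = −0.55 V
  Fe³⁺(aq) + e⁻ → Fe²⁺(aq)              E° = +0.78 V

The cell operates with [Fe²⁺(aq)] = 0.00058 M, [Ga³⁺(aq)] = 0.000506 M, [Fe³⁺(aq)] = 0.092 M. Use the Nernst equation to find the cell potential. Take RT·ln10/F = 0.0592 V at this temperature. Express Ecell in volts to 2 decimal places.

The Fe³⁺/Fe²⁺ couple has the more positive E°, so it is the cathode; Ga³⁺/Ga is the anode.
E°cell = E°cat − E°an = +0.78 − (−0.55) = +1.33 V; n = 3.
For the overall reaction 3 Fe³⁺(aq) + Ga(s) → 3 Fe²⁺(aq) + Ga³⁺(aq), Q = ([Fe²⁺(aq)]^3·[Ga³⁺(aq)]) / [Fe³⁺(aq)]^3 = 1.27×10^−10, giving log Q = −9.897.
By the Nernst equation, E = +1.33 − (0.0592/3)·(−9.897) = +1.53 V.

+1.53 V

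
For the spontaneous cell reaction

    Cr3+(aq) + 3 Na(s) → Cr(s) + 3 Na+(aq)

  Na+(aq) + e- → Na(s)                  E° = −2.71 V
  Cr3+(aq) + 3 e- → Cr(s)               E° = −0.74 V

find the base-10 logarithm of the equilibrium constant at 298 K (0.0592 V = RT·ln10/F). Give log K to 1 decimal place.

log K = 99.8

The Cr³⁺/Cr couple is reduced (cathode); E°cell = −0.74 − (−2.71) = +1.97 V with n = 3.
At equilibrium E = 0, so log K = nE°cell / 0.0592 = (3)(+1.97) / 0.0592 = 99.8.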